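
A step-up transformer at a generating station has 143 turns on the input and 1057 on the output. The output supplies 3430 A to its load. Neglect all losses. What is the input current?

I_in ≈ 25400 A

For an ideal transformer I_in/I_out = N_out/N_in, so I_in = 3430 × 1057/143 = 25400 A.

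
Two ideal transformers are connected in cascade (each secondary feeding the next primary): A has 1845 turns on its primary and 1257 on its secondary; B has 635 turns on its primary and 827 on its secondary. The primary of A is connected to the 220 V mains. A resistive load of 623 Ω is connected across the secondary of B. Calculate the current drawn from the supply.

I_supply ≈ 0.278 A

After A: V = 220.00 × 1257/1845 = 149.89 V.
After B: V = 149.89 × 827/635 = 195.21 V.
I_load = 195.21/623 = 0.31333 A, so P_out = 195.21 × 0.31333 = 61.164 W.
All ideal ⇒ P_in = P_out, so I_supply = 61.164/220 = 0.278 A.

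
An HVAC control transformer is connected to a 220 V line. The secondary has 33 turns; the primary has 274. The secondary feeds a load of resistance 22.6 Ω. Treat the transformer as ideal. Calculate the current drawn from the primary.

V_s = V_p × N_s/N_p = 220 × 33/274 = 26.496 V.
I_s = V_s/R = 26.496/22.6 = 1.1724 A.
For an ideal transformer I_p N_p = I_s N_s, so I_p = 1.1724 × 33/274 = 0.141 A.

I_p ≈ 0.141 A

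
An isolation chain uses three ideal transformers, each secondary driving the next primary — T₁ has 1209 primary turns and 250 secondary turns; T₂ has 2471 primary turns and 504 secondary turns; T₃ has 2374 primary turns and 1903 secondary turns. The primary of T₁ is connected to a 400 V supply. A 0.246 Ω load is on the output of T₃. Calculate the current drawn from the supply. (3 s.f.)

After T₁: V = 400.00 × 250/1209 = 82.713 V.
After T₂: V = 82.713 × 504/2471 = 16.871 V.
After T₃: V = 16.871 × 1903/2374 = 13.524 V.
I_load = 13.524/0.246 = 54.974 A, so P_out = 13.524 × 54.974 = 743.44 W.
All ideal ⇒ P_in = P_out, so I_supply = 743.44/400 = 1.86 A.

I_supply ≈ 1.86 A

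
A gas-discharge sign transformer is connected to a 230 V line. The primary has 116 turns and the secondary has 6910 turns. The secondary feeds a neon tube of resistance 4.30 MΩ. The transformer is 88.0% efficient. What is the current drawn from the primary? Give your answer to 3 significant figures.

V_s = 230 × 6910/116 = 13701 V.
I_s = V_s/R = 13701/(4.30×10^6) = 0.0031862 A.
P_out = V_s I_s = 13701 × 0.0031862 = 43.654 W.
P_in = P_out/η = 43.654/0.880 = 49.607 W.
I_p = P_in/V_p = 49.607/230 = 0.216 A.

I_p ≈ 0.216 A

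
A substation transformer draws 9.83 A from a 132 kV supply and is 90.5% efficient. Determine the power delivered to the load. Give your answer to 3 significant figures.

P_in = V_p I_p = 132000 × 9.83 = 1.2976×10^6 W.
P_out = η P_in = 0.905 × 1.2976×10^6 = 1.17×10^6 W.

P_out ≈ 1.17×10^6 W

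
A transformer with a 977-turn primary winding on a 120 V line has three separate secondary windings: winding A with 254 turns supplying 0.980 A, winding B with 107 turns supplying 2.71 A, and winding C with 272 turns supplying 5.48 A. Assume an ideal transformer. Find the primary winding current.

V_A = 120 × 254/977 = 31.198 V; V_B = 120 × 107/977 = 13.142 V; V_C = 120 × 272/977 = 33.408 V.
P_out = V_A I_A + V_B I_B + V_C I_C = 31.198×0.980 + 13.142×2.71 + 33.408×5.48 = 30.574 + 35.616 + 183.08 = 249.27 W.
Ideal ⇒ P_in = P_out, so I_p = P_out/V_p = 249.27/120 = 2.08 A.

I_p ≈ 2.08 A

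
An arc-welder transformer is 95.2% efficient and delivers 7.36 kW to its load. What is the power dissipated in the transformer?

P_loss ≈ 371 W

P_in = P_out/η = 7360/0.952 = 7731.09 W.
P_loss = P_in − P_out = 7731.09 − 7360 = 371 W.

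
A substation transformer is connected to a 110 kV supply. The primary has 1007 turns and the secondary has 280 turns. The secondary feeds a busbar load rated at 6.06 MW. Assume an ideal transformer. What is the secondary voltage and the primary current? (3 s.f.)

V_s = V_p × N_s/N_p = 110000 × 280/1007 = 30586 V.
I_s = P/V_s = 6.06×10^6/30586 = 198.13 A.
I_p = I_s × N_s/N_p = 198.13 × 280/1007 = 55.1 A.

V_s ≈ 30600 V, I_p ≈ 55.1 A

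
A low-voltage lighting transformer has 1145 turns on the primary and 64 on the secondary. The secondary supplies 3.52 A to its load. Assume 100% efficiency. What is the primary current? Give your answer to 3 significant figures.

I_p ≈ 0.197 A

For an ideal transformer I_p/I_s = N_s/N_p, so I_p = 3.52 × 64/1145 = 0.197 A.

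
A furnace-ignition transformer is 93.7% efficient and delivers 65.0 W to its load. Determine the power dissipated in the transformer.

P_in = P_out/η = 65.0/0.937 = 69.3703 W.
P_loss = P_in − P_out = 69.3703 − 65.0 = 4.37 W.

P_loss ≈ 4.37 W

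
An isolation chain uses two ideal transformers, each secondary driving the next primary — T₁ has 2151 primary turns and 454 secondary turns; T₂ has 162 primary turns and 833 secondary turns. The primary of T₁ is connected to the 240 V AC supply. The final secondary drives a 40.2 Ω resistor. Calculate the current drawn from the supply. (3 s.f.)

I_supply ≈ 7.03 A

After T₁: V = 240.00 × 454/2151 = 50.656 V.
After T₂: V = 50.656 × 833/162 = 260.47 V.
I_load = 260.47/40.2 = 6.4793 A, so P_out = 260.47 × 6.4793 = 1687.7 W.
All ideal ⇒ P_in = P_out, so I_supply = 1687.7/240 = 7.03 A.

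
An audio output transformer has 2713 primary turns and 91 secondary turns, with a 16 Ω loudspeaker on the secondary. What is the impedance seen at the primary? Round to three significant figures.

Z_p ≈ 14200 Ω

Z_p = (N_p/N_s)² × Z_s = (2713/91)² × 16 = 14200 Ω.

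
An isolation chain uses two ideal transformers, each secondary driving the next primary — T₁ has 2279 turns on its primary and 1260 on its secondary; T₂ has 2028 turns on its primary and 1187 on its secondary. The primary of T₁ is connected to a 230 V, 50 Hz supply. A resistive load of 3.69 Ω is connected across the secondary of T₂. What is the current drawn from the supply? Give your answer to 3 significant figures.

I_supply ≈ 6.53 A

After T₁: V = 230.00 × 1260/2279 = 127.16 V.
After T₂: V = 127.16 × 1187/2028 = 74.428 V.
I_load = 74.428/3.69 = 20.170 A, so P_out = 74.428 × 20.170 = 1501.2 W.
All ideal ⇒ P_in = P_out, so I_supply = 1501.2/230 = 6.53 A.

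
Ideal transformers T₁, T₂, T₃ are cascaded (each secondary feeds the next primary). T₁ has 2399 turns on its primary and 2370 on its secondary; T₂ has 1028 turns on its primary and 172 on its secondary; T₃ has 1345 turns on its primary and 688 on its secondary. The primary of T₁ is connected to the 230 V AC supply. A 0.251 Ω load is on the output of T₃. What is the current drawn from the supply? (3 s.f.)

Secondary of T₁: V = 230.00 × 2370/2399 = 227.22 V.
Secondary of T₂: V = 227.22 × 172/1028 = 38.017 V.
Secondary of T₃: V = 38.017 × 688/1345 = 19.447 V.
I_load = 19.447/0.251 = 77.477 A, so P_out = 19.447 × 77.477 = 1506.7 W.
All ideal ⇒ P_in = P_out, so I_supply = 1506.7/230 = 6.55 A.

I_supply ≈ 6.55 A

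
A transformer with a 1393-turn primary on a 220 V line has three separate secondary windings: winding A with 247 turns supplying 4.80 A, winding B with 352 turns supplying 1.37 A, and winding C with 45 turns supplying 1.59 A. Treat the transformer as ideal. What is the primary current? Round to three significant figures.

I_p ≈ 1.25 A

V_A = 220 × 247/1393 = 39.009 V; V_B = 220 × 352/1393 = 55.592 V; V_C = 220 × 45/1393 = 7.1070 V.
P_out = V_A I_A + V_B I_B + V_C I_C = 39.009×4.80 + 55.592×1.37 + 7.1070×1.59 = 187.24 + 76.161 + 11.300 = 274.71 W.
Ideal ⇒ P_in = P_out, so I_p = P_out/V_p = 274.71/220 = 1.25 A.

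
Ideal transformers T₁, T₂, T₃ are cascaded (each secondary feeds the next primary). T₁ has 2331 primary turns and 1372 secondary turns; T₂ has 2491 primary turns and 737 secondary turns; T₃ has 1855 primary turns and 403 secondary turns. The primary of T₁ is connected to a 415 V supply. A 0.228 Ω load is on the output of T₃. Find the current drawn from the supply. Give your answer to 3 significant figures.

I_supply ≈ 2.61 A

Secondary of T₁: V = 415.00 × 1372/2331 = 244.26 V.
Secondary of T₂: V = 244.26 × 737/2491 = 72.269 V.
Secondary of T₃: V = 72.269 × 403/1855 = 15.701 V.
I_load = 15.701/0.228 = 68.862 A, so P_out = 15.701 × 68.862 = 1081.2 W.
All ideal ⇒ P_in = P_out, so I_supply = 1081.2/415 = 2.61 A.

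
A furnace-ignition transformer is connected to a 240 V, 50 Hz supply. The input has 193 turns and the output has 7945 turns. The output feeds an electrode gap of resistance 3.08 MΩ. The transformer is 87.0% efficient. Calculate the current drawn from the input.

I_in ≈ 0.152 A

V_out = 240 × 7945/193 = 9879.8 V.
I_out = V_out/R = 9879.8/(3.08×10^6) = 0.0032077 A.
P_out = V_out I_out = 9879.8 × 0.0032077 = 31.692 W.
P_in = P_out/η = 31.692/0.870 = 36.427 W.
I_in = P_in/V_in = 36.427/240 = 0.152 A.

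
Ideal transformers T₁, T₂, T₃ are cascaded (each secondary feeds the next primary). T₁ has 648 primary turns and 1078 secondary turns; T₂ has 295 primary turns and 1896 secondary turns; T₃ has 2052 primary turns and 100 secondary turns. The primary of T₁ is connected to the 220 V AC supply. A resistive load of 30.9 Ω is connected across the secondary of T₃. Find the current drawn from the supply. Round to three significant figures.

Secondary of T₁: V = 220.00 × 1078/648 = 365.99 V.
Secondary of T₂: V = 365.99 × 1896/295 = 2352.2 V.
Secondary of T₃: V = 2352.2 × 100/2052 = 114.63 V.
I_load = 114.63/30.9 = 3.7098 A, so P_out = 114.63 × 3.7098 = 425.26 W.
All ideal ⇒ P_in = P_out, so I_supply = 425.26/220 = 1.93 A.

I_supply ≈ 1.93 A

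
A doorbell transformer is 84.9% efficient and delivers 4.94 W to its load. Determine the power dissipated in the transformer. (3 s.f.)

P_loss ≈ 0.879 W

P_in = P_out/η = 4.94/0.849 = 5.81861 W.
P_loss = P_in − P_out = 5.81861 − 4.94 = 0.879 W.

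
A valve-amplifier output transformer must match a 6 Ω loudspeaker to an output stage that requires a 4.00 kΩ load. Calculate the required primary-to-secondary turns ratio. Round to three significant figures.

Z_p/Z_s = (N_p/N_s)², so N_p/N_s = √(4000/6) = √667 = 25.8.

N_p/N_s ≈ 25.8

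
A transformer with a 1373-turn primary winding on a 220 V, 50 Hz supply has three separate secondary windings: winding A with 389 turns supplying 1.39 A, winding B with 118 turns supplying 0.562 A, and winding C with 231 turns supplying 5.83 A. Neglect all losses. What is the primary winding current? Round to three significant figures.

V_A = 220 × 389/1373 = 62.331 V; V_B = 220 × 118/1373 = 18.908 V; V_C = 220 × 231/1373 = 37.014 V.
P_out = V_A I_A + V_B I_B + V_C I_C = 62.331×1.39 + 18.908×0.562 + 37.014×5.83 = 86.640 + 10.626 + 215.79 = 313.06 W.
Ideal ⇒ P_in = P_out, so I_p = P_out/V_p = 313.06/220 = 1.42 A.

I_p ≈ 1.42 A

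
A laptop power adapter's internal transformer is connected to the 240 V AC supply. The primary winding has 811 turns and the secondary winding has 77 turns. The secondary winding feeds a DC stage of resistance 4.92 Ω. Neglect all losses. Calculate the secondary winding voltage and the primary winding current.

V_s = V_p × N_s/N_p = 240 × 77/811 = 22.787 V.
I_s = V_s/R = 22.787/4.92 = 4.6314 A.
I_p = I_s × N_s/N_p = 4.6314 × 77/811 = 0.440 A.

V_s ≈ 22.8 V, I_p ≈ 0.440 A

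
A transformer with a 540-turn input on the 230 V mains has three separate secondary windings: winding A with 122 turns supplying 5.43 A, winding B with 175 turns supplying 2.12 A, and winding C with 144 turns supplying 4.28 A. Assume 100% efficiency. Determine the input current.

V_A = 230 × 122/540 = 51.963 V; V_B = 230 × 175/540 = 74.537 V; V_C = 230 × 144/540 = 61.333 V.
P_out = V_A I_A + V_B I_B + V_C I_C = 51.963×5.43 + 74.537×2.12 + 61.333×4.28 = 282.16 + 158.02 + 262.51 = 702.68 W.
Ideal ⇒ P_in = P_out, so I_in = P_out/V_in = 702.68/230 = 3.06 A.

I_in ≈ 3.06 A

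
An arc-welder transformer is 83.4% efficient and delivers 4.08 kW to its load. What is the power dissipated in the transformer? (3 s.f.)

P_in = P_out/η = 4080/0.834 = 4892.09 W.
P_loss = P_in − P_out = 4892.09 − 4080 = 812 W.

P_loss ≈ 812 W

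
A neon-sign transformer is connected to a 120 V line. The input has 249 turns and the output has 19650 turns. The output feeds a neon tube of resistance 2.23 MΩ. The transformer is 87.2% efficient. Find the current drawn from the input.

V_out = 120 × 19650/249 = 9469.9 V.
I_out = V_out/R = 9469.9/(2.23×10^6) = 0.0042466 A.
P_out = V_out I_out = 9469.9 × 0.0042466 = 40.215 W.
P_in = P_out/η = 40.215/0.872 = 46.118 W.
I_in = P_in/V_in = 46.118/120 = 0.384 A.

I_in ≈ 0.384 A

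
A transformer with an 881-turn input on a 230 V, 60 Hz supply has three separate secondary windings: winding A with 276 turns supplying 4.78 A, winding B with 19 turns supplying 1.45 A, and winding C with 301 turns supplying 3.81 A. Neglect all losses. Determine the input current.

I_in ≈ 2.83 A

V_A = 230 × 276/881 = 72.054 V; V_B = 230 × 19/881 = 4.9603 V; V_C = 230 × 301/881 = 78.581 V.
P_out = V_A I_A + V_B I_B + V_C I_C = 72.054×4.78 + 4.9603×1.45 + 78.581×3.81 = 344.42 + 7.1924 + 299.39 = 651.01 W.
Ideal ⇒ P_in = P_out, so I_in = P_out/V_in = 651.01/230 = 2.83 A.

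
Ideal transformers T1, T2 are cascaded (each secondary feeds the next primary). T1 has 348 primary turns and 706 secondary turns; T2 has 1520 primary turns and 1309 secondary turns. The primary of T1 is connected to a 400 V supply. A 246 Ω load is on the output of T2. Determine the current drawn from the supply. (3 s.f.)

Secondary of T1: V = 400.00 × 706/348 = 811.49 V.
Secondary of T2: V = 811.49 × 1309/1520 = 698.85 V.
I_load = 698.85/246 = 2.8408 A, so P_out = 698.85 × 2.8408 = 1985.3 W.
All ideal ⇒ P_in = P_out, so I_supply = 1985.3/400 = 4.96 A.

I_supply ≈ 4.96 A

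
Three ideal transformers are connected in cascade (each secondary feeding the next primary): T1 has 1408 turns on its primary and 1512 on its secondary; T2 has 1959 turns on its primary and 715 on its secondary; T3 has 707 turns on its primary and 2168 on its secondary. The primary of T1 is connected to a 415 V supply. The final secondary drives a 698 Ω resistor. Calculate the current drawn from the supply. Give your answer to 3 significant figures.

After T1: V = 415.00 × 1512/1408 = 445.65 V.
After T2: V = 445.65 × 715/1959 = 162.66 V.
After T3: V = 162.66 × 2168/707 = 498.78 V.
I_load = 498.78/698 = 0.71458 A, so P_out = 498.78 × 0.71458 = 356.42 W.
All ideal ⇒ P_in = P_out, so I_supply = 356.42/415 = 0.859 A.

I_supply ≈ 0.859 A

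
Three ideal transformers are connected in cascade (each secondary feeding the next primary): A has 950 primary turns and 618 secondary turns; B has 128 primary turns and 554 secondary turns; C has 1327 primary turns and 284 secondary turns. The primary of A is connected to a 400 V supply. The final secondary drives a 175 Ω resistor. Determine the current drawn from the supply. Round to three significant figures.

After A: V = 400.00 × 618/950 = 260.21 V.
After B: V = 260.21 × 554/128 = 1126.2 V.
After C: V = 1126.2 × 284/1327 = 241.03 V.
I_load = 241.03/175 = 1.3773 A, so P_out = 241.03 × 1.3773 = 331.98 W.
All ideal ⇒ P_in = P_out, so I_supply = 331.98/400 = 0.830 A.

I_supply ≈ 0.830 A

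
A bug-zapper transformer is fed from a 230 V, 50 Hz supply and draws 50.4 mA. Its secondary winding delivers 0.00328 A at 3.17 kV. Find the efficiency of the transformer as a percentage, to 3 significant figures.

P_in = 230 × 0.0504 = 11.5920 W.
P_out = 3170 × 0.00328 = 10.3976 W.
η = P_out/P_in = 10.3976/11.5920 = 0.897.

η ≈ 89.7%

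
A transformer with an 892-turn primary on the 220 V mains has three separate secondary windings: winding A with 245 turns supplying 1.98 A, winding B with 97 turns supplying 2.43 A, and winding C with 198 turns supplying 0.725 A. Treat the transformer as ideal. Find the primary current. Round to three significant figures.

I_p ≈ 0.969 A

V_A = 220 × 245/892 = 60.426 V; V_B = 220 × 97/892 = 23.924 V; V_C = 220 × 198/892 = 48.834 V.
P_out = V_A I_A + V_B I_B + V_C I_C = 60.426×1.98 + 23.924×2.43 + 48.834×0.725 = 119.64 + 58.135 + 35.405 = 213.18 W.
Ideal ⇒ P_in = P_out, so I_p = P_out/V_p = 213.18/220 = 0.969 A.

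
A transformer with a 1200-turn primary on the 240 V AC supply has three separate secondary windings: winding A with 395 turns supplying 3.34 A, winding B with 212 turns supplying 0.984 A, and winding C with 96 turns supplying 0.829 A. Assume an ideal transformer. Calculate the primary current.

V_A = 240 × 395/1200 = 79.000 V; V_B = 240 × 212/1200 = 42.400 V; V_C = 240 × 96/1200 = 19.200 V.
P_out = V_A I_A + V_B I_B + V_C I_C = 79.000×3.34 + 42.400×0.984 + 19.200×0.829 = 263.86 + 41.722 + 15.917 = 321.50 W.
Ideal ⇒ P_in = P_out, so I_p = P_out/V_p = 321.50/240 = 1.34 A.

I_p ≈ 1.34 A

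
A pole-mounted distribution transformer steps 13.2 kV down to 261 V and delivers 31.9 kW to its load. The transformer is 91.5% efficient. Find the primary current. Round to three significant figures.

I_p ≈ 2.64 A

P_in = P_out/η = 31900/0.915 = 34863 W.
I_p = P_in/V_p = 34863/13200 = 2.64 A.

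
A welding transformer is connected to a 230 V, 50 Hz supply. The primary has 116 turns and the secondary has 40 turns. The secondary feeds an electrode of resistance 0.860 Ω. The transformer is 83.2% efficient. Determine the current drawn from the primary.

V_s = 230 × 40/116 = 79.310 V.
I_s = V_s/R = 79.310/0.860 = 92.221 A.
P_out = V_s I_s = 79.310 × 92.221 = 7314.1 W.
P_in = P_out/η = 7314.1/0.832 = 8791.0 W.
I_p = P_in/V_p = 8791.0/230 = 38.2 A.

I_p ≈ 38.2 A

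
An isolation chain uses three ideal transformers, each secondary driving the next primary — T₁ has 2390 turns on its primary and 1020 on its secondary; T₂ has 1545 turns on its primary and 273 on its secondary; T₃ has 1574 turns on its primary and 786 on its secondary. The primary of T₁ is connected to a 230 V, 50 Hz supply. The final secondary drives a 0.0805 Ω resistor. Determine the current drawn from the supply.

I_supply ≈ 4.05 A

After T₁: V = 230.00 × 1020/2390 = 98.159 V.
After T₂: V = 98.159 × 273/1545 = 17.345 V.
After T₃: V = 17.345 × 786/1574 = 8.6613 V.
I_load = 8.6613/0.0805 = 107.59 A, so P_out = 8.6613 × 107.59 = 931.90 W.
All ideal ⇒ P_in = P_out, so I_supply = 931.90/230 = 4.05 A.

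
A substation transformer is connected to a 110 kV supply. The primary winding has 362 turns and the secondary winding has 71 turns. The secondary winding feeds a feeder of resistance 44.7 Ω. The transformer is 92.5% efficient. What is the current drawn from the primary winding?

I_p ≈ 102 A

V_s = 110000 × 71/362 = 21575 V.
I_s = V_s/R = 21575/44.7 = 482.65 A.
P_out = V_s I_s = 21575 × 482.65 = 1.0413×10^7 W.
P_in = P_out/η = 1.0413×10^7/0.925 = 1.1257×10^7 W.
I_p = P_in/V_p = 1.1257×10^7/110000 = 102 A.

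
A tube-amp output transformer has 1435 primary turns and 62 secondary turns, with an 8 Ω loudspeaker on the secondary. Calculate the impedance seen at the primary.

Z_p ≈ 4290 Ω

Z_p = (N_p/N_s)² × Z_s = (1435/62)² × 8 = 4290 Ω.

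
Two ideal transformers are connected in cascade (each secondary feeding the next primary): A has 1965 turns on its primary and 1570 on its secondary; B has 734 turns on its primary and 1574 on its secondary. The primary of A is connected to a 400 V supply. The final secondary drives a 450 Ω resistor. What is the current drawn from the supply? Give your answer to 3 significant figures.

After A: V = 400.00 × 1570/1965 = 319.59 V.
After B: V = 319.59 × 1574/734 = 685.34 V.
I_load = 685.34/450 = 1.5230 A, so P_out = 685.34 × 1.5230 = 1043.8 W.
All ideal ⇒ P_in = P_out, so I_supply = 1043.8/400 = 2.61 A.

I_supply ≈ 2.61 A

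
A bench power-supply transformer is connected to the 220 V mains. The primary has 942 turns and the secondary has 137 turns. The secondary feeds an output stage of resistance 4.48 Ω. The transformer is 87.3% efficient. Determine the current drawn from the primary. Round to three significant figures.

V_s = 220 × 137/942 = 31.996 V.
I_s = V_s/R = 31.996/4.48 = 7.1419 A.
P_out = V_s I_s = 31.996 × 7.1419 = 228.51 W.
P_in = P_out/η = 228.51/0.873 = 261.75 W.
I_p = P_in/V_p = 261.75/220 = 1.19 A.

I_p ≈ 1.19 A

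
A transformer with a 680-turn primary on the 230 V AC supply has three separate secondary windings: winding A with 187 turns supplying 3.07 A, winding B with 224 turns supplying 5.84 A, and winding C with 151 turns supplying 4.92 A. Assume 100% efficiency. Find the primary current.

V_A = 230 × 187/680 = 63.250 V; V_B = 230 × 224/680 = 75.765 V; V_C = 230 × 151/680 = 51.074 V.
P_out = V_A I_A + V_B I_B + V_C I_C = 63.250×3.07 + 75.765×5.84 + 51.074×4.92 = 194.18 + 442.47 + 251.28 = 887.93 W.
Ideal ⇒ P_in = P_out, so I_p = P_out/V_p = 887.93/230 = 3.86 A.

I_p ≈ 3.86 A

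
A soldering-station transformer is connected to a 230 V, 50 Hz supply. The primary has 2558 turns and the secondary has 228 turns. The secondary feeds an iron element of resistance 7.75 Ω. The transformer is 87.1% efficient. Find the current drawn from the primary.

I_p ≈ 0.271 A

V_s = 230 × 228/2558 = 20.500 V.
I_s = V_s/R = 20.500/7.75 = 2.6452 A.
P_out = V_s I_s = 20.500 × 2.6452 = 54.228 W.
P_in = P_out/η = 54.228/0.871 = 62.259 W.
I_p = P_in/V_p = 62.259/230 = 0.271 A.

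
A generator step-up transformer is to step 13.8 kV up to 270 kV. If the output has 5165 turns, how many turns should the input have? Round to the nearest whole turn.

N_in = 264 turns

N_in/N_out = V_in/V_out, so N_in = 5165 × 13800/270000 = 264.0 ≈ 264 turns.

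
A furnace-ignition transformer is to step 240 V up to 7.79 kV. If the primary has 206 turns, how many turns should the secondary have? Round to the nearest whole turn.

N_s/N_p = V_s/V_p, so N_s = 206 × 7790/240 = 6686.4 ≈ 6686 turns.

N_s = 6686 turns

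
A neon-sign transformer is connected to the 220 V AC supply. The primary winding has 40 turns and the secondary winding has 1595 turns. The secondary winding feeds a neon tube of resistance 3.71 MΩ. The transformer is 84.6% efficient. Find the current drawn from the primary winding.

I_p ≈ 0.111 A

V_s = 220 × 1595/40 = 8772.5 V.
I_s = V_s/R = 8772.5/(3.71×10^6) = 0.0023646 A.
P_out = V_s I_s = 8772.5 × 0.0023646 = 20.743 W.
P_in = P_out/η = 20.743/0.846 = 24.519 W.
I_p = P_in/V_p = 24.519/220 = 0.111 A.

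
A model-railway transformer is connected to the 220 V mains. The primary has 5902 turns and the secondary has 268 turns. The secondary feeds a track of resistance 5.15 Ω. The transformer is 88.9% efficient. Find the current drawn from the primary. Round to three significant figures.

I_p ≈ 0.0991 A

V_s = 220 × 268/5902 = 9.9898 V.
I_s = V_s/R = 9.9898/5.15 = 1.9398 A.
P_out = V_s I_s = 9.9898 × 1.9398 = 19.378 W.
P_in = P_out/η = 19.378/0.889 = 21.798 W.
I_p = P_in/V_p = 21.798/220 = 0.0991 A.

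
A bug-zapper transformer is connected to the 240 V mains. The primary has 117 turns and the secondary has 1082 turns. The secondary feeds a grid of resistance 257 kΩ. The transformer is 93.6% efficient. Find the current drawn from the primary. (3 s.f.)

V_s = 240 × 1082/117 = 2219.5 V.
I_s = V_s/R = 2219.5/257000 = 0.0086361 A.
P_out = V_s I_s = 2219.5 × 0.0086361 = 19.168 W.
P_in = P_out/η = 19.168/0.936 = 20.478 W.
I_p = P_in/V_p = 20.478/240 = 0.0853 A.

I_p ≈ 0.0853 A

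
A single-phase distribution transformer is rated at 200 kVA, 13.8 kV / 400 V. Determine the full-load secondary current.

I_s = S/V_s = 200000/400 = 500 A.

I_s ≈ 500 A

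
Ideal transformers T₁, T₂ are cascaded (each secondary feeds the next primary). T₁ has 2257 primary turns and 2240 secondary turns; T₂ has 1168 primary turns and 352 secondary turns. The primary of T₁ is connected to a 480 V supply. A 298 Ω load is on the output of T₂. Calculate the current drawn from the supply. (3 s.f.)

Secondary of T₁: V = 480.00 × 2240/2257 = 476.38 V.
Secondary of T₂: V = 476.38 × 352/1168 = 143.57 V.
I_load = 143.57/298 = 0.48177 A, so P_out = 143.57 × 0.48177 = 69.167 W.
All ideal ⇒ P_in = P_out, so I_supply = 69.167/480 = 0.144 A.

I_supply ≈ 0.144 A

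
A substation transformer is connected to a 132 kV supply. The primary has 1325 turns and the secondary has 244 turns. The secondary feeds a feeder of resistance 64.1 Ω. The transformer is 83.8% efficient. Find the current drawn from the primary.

I_p ≈ 83.3 A

V_s = 132000 × 244/1325 = 24308 V.
I_s = V_s/R = 24308/64.1 = 379.22 A.
P_out = V_s I_s = 24308 × 379.22 = 9.2180×10^6 W.
P_in = P_out/η = 9.2180×10^6/0.838 = 1.1000×10^7 W.
I_p = P_in/V_p = 1.1000×10^7/132000 = 83.3 A.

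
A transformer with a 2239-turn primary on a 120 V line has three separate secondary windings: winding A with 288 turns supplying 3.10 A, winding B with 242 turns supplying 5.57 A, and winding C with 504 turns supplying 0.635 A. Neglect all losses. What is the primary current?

V_A = 120 × 288/2239 = 15.435 V; V_B = 120 × 242/2239 = 12.970 V; V_C = 120 × 504/2239 = 27.012 V.
P_out = V_A I_A + V_B I_B + V_C I_C = 15.435×3.10 + 12.970×5.57 + 27.012×0.635 = 47.850 + 72.243 + 17.153 = 137.25 W.
Ideal ⇒ P_in = P_out, so I_p = P_out/V_p = 137.25/120 = 1.14 A.

I_p ≈ 1.14 A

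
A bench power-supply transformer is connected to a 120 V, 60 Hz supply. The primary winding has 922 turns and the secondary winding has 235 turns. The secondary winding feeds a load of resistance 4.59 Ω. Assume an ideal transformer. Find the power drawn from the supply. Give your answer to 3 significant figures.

P ≈ 204 W

V_s = V_p × N_s/N_p = 120 × 235/922 = 30.586 V.
I_s = V_s/R = 30.586/4.59 = 6.6635 A.
I_p = I_s × N_s/N_p = 6.6635 × 235/922 = 1.6984 A.
P = V_p I_p = 120 × 1.6984 = 204 W.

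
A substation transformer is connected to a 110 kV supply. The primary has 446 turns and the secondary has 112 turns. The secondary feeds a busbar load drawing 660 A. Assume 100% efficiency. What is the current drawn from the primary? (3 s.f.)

For an ideal transformer I_p N_p = I_s N_s, so I_p = 660 × 112/446 = 166 A.

I_p ≈ 166 A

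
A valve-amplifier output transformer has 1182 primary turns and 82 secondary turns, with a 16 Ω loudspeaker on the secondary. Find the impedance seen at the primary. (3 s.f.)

Z_p ≈ 3320 Ω

Z_p = (N_p/N_s)² × Z_s = (1182/82)² × 16 = 3320 Ω.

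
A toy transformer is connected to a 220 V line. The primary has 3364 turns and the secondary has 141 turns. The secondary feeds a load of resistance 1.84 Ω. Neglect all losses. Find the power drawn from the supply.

P ≈ 46.2 W

V_s = V_p × N_s/N_p = 220 × 141/3364 = 9.2212 V.
I_s = V_s/R = 9.2212/1.84 = 5.0115 A.
I_p = I_s × N_s/N_p = 5.0115 × 141/3364 = 0.21005 A.
P = V_p I_p = 220 × 0.21005 = 46.2 W.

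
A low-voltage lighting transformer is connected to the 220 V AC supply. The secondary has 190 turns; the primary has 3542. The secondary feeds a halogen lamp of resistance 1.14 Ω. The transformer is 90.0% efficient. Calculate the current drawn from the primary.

V_s = 220 × 190/3542 = 11.801 V.
I_s = V_s/R = 11.801/1.14 = 10.352 A.
P_out = V_s I_s = 11.801 × 10.352 = 122.17 W.
P_in = P_out/η = 122.17/0.900 = 135.74 W.
I_p = P_in/V_p = 135.74/220 = 0.617 A.

I_p ≈ 0.617 A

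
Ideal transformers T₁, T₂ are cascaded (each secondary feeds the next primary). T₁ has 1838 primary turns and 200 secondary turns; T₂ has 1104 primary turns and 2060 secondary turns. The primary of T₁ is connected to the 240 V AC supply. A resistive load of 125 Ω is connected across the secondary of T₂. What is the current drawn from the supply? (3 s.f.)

After T₁: V = 240.00 × 200/1838 = 26.115 V.
After T₂: V = 26.115 × 2060/1104 = 48.730 V.
I_load = 48.730/125 = 0.38984 A, so P_out = 48.730 × 0.38984 = 18.997 W.
All ideal ⇒ P_in = P_out, so I_supply = 18.997/240 = 0.0792 A.

I_supply ≈ 0.0792 A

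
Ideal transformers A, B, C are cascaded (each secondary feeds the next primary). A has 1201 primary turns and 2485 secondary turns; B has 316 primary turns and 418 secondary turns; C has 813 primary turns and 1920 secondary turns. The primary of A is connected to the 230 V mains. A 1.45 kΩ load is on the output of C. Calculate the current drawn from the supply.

After A: V = 230.00 × 2485/1201 = 475.90 V.
After B: V = 475.90 × 418/316 = 629.51 V.
After C: V = 629.51 × 1920/813 = 1486.7 V.
I_load = 1486.7/1450 = 1.0253 A, so P_out = 1486.7 × 1.0253 = 1524.2 W.
All ideal ⇒ P_in = P_out, so I_supply = 1524.2/230 = 6.63 A.

I_supply ≈ 6.63 A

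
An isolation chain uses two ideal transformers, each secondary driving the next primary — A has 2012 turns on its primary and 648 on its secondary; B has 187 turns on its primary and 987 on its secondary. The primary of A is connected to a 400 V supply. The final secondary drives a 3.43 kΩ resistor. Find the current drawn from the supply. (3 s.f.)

After A: V = 400.00 × 648/2012 = 128.83 V.
After B: V = 128.83 × 987/187 = 679.96 V.
I_load = 679.96/3430 = 0.19824 A, so P_out = 679.96 × 0.19824 = 134.79 W.
All ideal ⇒ P_in = P_out, so I_supply = 134.79/400 = 0.337 A.

I_supply ≈ 0.337 A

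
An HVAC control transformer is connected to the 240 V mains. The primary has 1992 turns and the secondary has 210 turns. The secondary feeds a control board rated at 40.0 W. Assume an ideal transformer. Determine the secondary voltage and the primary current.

V_s ≈ 25.3 V, I_p ≈ 0.167 A

V_s = V_p × N_s/N_p = 240 × 210/1992 = 25.301 V.
I_s = P/V_s = 40.0/25.301 = 1.5810 A.
I_p = I_s × N_s/N_p = 1.5810 × 210/1992 = 0.167 A.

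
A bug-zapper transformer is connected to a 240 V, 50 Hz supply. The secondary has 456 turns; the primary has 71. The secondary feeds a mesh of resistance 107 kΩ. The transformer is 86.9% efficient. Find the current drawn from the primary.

V_s = 240 × 456/71 = 1541.4 V.
I_s = V_s/R = 1541.4/107000 = 0.014406 A.
P_out = V_s I_s = 1541.4 × 0.014406 = 22.205 W.
P_in = P_out/η = 22.205/0.869 = 25.552 W.
I_p = P_in/V_p = 25.552/240 = 0.106 A.

I_p ≈ 0.106 A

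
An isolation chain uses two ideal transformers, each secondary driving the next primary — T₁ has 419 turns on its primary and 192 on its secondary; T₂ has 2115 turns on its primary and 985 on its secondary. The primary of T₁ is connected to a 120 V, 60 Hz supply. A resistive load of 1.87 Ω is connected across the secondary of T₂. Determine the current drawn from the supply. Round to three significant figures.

I_supply ≈ 2.92 A

Secondary of T₁: V = 120.00 × 192/419 = 54.988 V.
Secondary of T₂: V = 54.988 × 985/2115 = 25.609 V.
I_load = 25.609/1.87 = 13.695 A, so P_out = 25.609 × 13.695 = 350.71 W.
All ideal ⇒ P_in = P_out, so I_supply = 350.71/120 = 2.92 A.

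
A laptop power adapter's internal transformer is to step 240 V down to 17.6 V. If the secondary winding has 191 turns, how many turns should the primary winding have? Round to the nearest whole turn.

N_p = 2605 turns

N_p/N_s = V_p/V_s, so N_p = 191 × 240/17.6 = 2604.5 ≈ 2605 turns.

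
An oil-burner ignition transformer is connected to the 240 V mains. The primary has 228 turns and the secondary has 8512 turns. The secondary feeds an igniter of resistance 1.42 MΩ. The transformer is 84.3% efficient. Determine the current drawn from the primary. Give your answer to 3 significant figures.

I_p ≈ 0.279 A

V_s = 240 × 8512/228 = 8960.0 V.
I_s = V_s/R = 8960.0/(1.42×10^6) = 0.0063099 A.
P_out = V_s I_s = 8960.0 × 0.0063099 = 56.536 W.
P_in = P_out/η = 56.536/0.843 = 67.066 W.
I_p = P_in/V_p = 67.066/240 = 0.279 A.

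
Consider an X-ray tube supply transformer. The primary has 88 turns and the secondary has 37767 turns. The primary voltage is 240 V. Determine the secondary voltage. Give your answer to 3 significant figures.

V_s/V_p = N_s/N_p, so V_s = 240 × 37767/88 = 103000 V.

V_s ≈ 103000 V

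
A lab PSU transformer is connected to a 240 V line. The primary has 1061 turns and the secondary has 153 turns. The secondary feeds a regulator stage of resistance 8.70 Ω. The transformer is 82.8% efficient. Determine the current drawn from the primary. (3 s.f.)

I_p ≈ 0.693 A

V_s = 240 × 153/1061 = 34.609 V.
I_s = V_s/R = 34.609/8.70 = 3.9780 A.
P_out = V_s I_s = 34.609 × 3.9780 = 137.68 W.
P_in = P_out/η = 137.68/0.828 = 166.27 W.
I_p = P_in/V_p = 166.27/240 = 0.693 A.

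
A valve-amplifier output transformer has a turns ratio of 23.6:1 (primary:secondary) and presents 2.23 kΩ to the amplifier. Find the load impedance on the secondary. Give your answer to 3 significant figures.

Z_s = Z_p/(N_p/N_s)² = 2230/23.6² = 4.00 Ω.

Z_s ≈ 4.00 Ω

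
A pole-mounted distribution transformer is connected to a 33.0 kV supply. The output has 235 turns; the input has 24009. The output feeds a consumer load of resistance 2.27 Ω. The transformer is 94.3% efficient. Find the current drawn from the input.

I_in ≈ 1.48 A

V_out = 33000 × 235/24009 = 323.00 V.
I_out = V_out/R = 323.00/2.27 = 142.29 A.
P_out = V_out I_out = 323.00 × 142.29 = 45961 W.
P_in = P_out/η = 45961/0.943 = 48739 W.
I_in = P_in/V_in = 48739/33000 = 1.48 A.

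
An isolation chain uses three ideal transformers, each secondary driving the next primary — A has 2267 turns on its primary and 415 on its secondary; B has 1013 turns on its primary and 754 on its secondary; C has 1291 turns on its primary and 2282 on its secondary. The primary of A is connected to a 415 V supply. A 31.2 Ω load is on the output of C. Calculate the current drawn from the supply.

I_supply ≈ 0.772 A

Secondary of A: V = 415.00 × 415/2267 = 75.970 V.
Secondary of B: V = 75.970 × 754/1013 = 56.547 V.
Secondary of C: V = 56.547 × 2282/1291 = 99.953 V.
I_load = 99.953/31.2 = 3.2036 A, so P_out = 99.953 × 3.2036 = 320.21 W.
All ideal ⇒ P_in = P_out, so I_supply = 320.21/415 = 0.772 A.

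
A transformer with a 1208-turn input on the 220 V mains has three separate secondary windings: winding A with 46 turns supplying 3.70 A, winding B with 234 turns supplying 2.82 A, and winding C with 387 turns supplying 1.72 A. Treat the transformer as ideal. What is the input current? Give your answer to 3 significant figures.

I_in ≈ 1.24 A

V_A = 220 × 46/1208 = 8.3775 V; V_B = 220 × 234/1208 = 42.616 V; V_C = 220 × 387/1208 = 70.480 V.
P_out = V_A I_A + V_B I_B + V_C I_C = 8.3775×3.70 + 42.616×2.82 + 70.480×1.72 = 30.997 + 120.18 + 121.23 = 272.40 W.
Ideal ⇒ P_in = P_out, so I_in = P_out/V_in = 272.40/220 = 1.24 A.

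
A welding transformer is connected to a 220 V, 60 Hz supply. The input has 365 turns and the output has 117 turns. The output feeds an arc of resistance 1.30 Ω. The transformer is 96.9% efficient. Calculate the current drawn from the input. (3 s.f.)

I_in ≈ 17.9 A

V_out = 220 × 117/365 = 70.521 V.
I_out = V_out/R = 70.521/1.30 = 54.247 A.
P_out = V_out I_out = 70.521 × 54.247 = 3825.5 W.
P_in = P_out/η = 3825.5/0.969 = 3947.9 W.
I_in = P_in/V_in = 3947.9/220 = 17.9 A.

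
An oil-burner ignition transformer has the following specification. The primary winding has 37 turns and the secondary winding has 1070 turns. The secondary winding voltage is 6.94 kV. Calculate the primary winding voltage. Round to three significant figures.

V_p ≈ 240 V

V_p/V_s = N_p/N_s, so V_p = 6940 × 37/1070 = 240 V.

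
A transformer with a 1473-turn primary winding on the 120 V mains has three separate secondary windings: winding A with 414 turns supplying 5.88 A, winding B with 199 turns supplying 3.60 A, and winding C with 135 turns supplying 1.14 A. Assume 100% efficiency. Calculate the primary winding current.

V_A = 120 × 414/1473 = 33.727 V; V_B = 120 × 199/1473 = 16.212 V; V_C = 120 × 135/1473 = 10.998 V.
P_out = V_A I_A + V_B I_B + V_C I_C = 33.727×5.88 + 16.212×3.60 + 10.998×1.14 = 198.32 + 58.363 + 12.538 = 269.22 W.
Ideal ⇒ P_in = P_out, so I_p = P_out/V_p = 269.22/120 = 2.24 A.

I_p ≈ 2.24 A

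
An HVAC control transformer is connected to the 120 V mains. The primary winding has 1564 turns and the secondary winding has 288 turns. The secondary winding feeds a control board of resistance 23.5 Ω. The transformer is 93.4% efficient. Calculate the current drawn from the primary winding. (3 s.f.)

V_s = 120 × 288/1564 = 22.097 V.
I_s = V_s/R = 22.097/23.5 = 0.94031 A.
P_out = V_s I_s = 22.097 × 0.94031 = 20.778 W.
P_in = P_out/η = 20.778/0.934 = 22.246 W.
I_p = P_in/V_p = 22.246/120 = 0.185 A.

I_p ≈ 0.185 A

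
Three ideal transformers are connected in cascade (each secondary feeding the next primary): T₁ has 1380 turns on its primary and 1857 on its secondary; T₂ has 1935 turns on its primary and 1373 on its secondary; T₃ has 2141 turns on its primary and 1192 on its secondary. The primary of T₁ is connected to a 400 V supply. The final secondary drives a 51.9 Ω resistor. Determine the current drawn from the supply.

Secondary of T₁: V = 400.00 × 1857/1380 = 538.26 V.
Secondary of T₂: V = 538.26 × 1373/1935 = 381.93 V.
Secondary of T₃: V = 381.93 × 1192/2141 = 212.64 V.
I_load = 212.64/51.9 = 4.0971 A, so P_out = 212.64 × 4.0971 = 871.20 W.
All ideal ⇒ P_in = P_out, so I_supply = 871.20/400 = 2.18 A.

I_supply ≈ 2.18 A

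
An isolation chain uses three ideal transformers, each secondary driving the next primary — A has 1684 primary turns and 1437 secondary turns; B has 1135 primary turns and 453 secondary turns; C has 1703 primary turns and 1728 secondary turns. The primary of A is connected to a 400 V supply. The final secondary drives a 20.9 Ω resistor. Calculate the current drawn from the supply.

After A: V = 400.00 × 1437/1684 = 341.33 V.
After B: V = 341.33 × 453/1135 = 136.23 V.
After C: V = 136.23 × 1728/1703 = 138.23 V.
I_load = 138.23/20.9 = 6.6139 A, so P_out = 138.23 × 6.6139 = 914.25 W.
All ideal ⇒ P_in = P_out, so I_supply = 914.25/400 = 2.29 A.

I_supply ≈ 2.29 A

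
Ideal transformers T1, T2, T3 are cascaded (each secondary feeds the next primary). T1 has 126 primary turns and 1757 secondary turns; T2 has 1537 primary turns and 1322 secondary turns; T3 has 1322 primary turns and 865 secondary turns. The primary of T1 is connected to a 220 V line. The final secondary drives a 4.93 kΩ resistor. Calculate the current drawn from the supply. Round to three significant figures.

I_supply ≈ 2.75 A

After T1: V = 220.00 × 1757/126 = 3067.8 V.
After T2: V = 3067.8 × 1322/1537 = 2638.6 V.
After T3: V = 2638.6 × 865/1322 = 1726.5 V.
I_load = 1726.5/4930 = 0.35020 A, so P_out = 1726.5 × 0.35020 = 604.62 W.
All ideal ⇒ P_in = P_out, so I_supply = 604.62/220 = 2.75 A.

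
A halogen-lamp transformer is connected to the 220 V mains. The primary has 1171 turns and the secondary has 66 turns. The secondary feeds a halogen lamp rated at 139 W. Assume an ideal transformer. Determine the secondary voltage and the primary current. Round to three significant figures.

V_s ≈ 12.4 V, I_p ≈ 0.632 A

V_s = V_p × N_s/N_p = 220 × 66/1171 = 12.400 V.
I_s = P/V_s = 139/12.400 = 11.210 A.
I_p = I_s × N_s/N_p = 11.210 × 66/1171 = 0.632 A.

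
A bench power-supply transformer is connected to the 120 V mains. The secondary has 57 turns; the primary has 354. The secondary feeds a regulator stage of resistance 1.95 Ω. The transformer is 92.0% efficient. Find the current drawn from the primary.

I_p ≈ 1.73 A

V_s = 120 × 57/354 = 19.322 V.
I_s = V_s/R = 19.322/1.95 = 9.9087 A.
P_out = V_s I_s = 19.322 × 9.9087 = 191.46 W.
P_in = P_out/η = 191.46/0.920 = 208.11 W.
I_p = P_in/V_p = 208.11/120 = 1.73 A.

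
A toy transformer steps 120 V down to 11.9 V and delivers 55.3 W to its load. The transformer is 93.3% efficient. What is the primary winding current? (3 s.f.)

I_p ≈ 0.494 A

P_in = P_out/η = 55.3/0.933 = 59.271 W.
I_p = P_in/V_p = 59.271/120 = 0.494 A.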